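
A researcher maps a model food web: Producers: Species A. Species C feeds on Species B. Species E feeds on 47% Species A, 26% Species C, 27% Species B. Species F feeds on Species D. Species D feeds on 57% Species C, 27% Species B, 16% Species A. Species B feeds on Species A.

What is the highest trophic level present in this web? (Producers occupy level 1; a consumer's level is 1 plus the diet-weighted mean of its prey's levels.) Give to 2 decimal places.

Species B: 1 + 1 = 2
Species C: 1 + 2 = 3
Species D: 1 + (0.57×3 + 0.27×2 + 0.16×1) = 3.41
Species E: 1 + (0.47×1 + 0.26×3 + 0.27×2) = 2.79
Species F: 1 + 3.41 = 4.41

4.41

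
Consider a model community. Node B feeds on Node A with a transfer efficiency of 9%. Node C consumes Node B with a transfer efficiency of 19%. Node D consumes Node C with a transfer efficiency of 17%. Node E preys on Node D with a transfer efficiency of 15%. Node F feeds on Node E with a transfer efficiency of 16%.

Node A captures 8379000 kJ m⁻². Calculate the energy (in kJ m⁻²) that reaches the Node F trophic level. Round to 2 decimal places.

584.59 kJ m⁻²

Node B: 8379000 × 0.09 = 754110 kJ m⁻²
Node C: 754110 × 0.19 = 143280.9 kJ m⁻²
Node D: 143280.9 × 0.17 = 24357.753 kJ m⁻²
Node E: 24357.753 × 0.15 = 3653.66295 kJ m⁻²
Node F: 3653.66295 × 0.16 = 584.586072 kJ m⁻²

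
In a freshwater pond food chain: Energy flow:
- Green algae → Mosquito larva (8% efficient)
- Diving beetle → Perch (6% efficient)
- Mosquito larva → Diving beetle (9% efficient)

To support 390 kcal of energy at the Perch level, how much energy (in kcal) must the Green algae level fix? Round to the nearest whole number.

902778 kcal

Cumulative transfer efficiency: 0.08 × 0.09 × 0.06 = 0.000432
Green algae energy = 390 / 0.000432 = 902778 kcal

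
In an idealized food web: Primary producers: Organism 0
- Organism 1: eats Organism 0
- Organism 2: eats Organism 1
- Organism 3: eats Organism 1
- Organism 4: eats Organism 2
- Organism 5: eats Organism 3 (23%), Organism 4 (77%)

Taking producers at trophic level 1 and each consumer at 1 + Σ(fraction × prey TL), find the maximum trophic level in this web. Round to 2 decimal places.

Organism 1: 1 + 1 = 2
Organism 2: 1 + 2 = 3
Organism 3: 1 + 2 = 3
Organism 4: 1 + 3 = 4
Organism 5: 1 + (0.23×3 + 0.77×4) = 4.77

4.77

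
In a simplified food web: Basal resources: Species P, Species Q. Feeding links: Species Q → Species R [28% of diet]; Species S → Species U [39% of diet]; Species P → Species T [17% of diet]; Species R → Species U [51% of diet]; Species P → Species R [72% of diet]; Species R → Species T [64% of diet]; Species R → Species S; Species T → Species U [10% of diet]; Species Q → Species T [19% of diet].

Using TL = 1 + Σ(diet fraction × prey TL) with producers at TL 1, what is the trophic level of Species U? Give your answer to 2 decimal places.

Species R: 1 + (0.72×1 + 0.28×1) = 2
Species S: 1 + 2 = 3
Species T: 1 + (0.19×1 + 0.17×1 + 0.64×2) = 2.64
Species U: 1 + (0.51×2 + 0.1×2.64 + 0.39×3) = 3.454

3.45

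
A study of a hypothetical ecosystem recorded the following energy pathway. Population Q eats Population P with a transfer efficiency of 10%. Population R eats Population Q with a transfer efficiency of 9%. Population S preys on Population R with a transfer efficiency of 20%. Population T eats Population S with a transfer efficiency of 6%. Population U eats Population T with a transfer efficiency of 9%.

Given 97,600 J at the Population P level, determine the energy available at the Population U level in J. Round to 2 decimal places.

Population Q: 97600 × 0.1 = 9760 J
Population R: 9760 × 0.09 = 878.4 J
Population S: 878.4 × 0.2 = 175.68 J
Population T: 175.68 × 0.06 = 10.5408 J
Population U: 10.5408 × 0.09 = 0.948672 J

0.95 J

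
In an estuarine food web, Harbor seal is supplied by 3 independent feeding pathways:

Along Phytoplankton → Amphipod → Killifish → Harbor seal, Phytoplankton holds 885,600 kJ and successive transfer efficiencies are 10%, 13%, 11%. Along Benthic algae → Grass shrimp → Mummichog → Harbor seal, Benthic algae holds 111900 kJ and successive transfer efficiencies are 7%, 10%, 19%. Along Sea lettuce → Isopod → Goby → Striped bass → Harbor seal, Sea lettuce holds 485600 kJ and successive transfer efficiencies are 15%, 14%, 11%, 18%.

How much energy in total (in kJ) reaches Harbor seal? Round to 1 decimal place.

1617.1 kJ

Via Phytoplankton: 885600 × 0.1 × 0.13 × 0.11 = 1266.408 kJ
Via Benthic algae: 111900 × 0.07 × 0.1 × 0.19 = 148.827 kJ
Via Sea lettuce: 485600 × 0.15 × 0.14 × 0.11 × 0.18 = 201.91248 kJ
Total at Harbor seal: 1266.408 + 148.827 + 201.91248 = 1617.14748 kJ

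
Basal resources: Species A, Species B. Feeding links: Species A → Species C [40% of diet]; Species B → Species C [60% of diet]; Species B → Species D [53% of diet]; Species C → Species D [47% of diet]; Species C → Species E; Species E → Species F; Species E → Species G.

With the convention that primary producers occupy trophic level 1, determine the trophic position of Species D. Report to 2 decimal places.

2.47

Species C: 1 + (0.4×1 + 0.6×1) = 2
Species D: 1 + (0.53×1 + 0.47×2) = 2.47
Species E: 1 + 2 = 3
Species F: 1 + 3 = 4
Species G: 1 + 3 = 4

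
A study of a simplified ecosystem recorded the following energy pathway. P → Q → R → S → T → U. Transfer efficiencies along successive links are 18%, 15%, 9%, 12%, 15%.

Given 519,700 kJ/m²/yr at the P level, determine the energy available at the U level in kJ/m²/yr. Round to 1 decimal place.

22.7 kJ/m²/yr

Q: 519700 × 0.18 = 93546 kJ/m²/yr
R: 93546 × 0.15 = 14031.9 kJ/m²/yr
S: 14031.9 × 0.09 = 1262.871 kJ/m²/yr
T: 1262.871 × 0.12 = 151.54452 kJ/m²/yr
U: 151.54452 × 0.15 = 22.731678 kJ/m²/yr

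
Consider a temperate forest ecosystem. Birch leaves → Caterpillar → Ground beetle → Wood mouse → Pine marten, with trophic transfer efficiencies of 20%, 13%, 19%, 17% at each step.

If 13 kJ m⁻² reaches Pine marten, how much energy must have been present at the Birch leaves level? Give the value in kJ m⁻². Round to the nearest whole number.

Cumulative transfer efficiency: 0.2 × 0.13 × 0.19 × 0.17 = 0.0008398
Birch leaves energy = 13 / 0.0008398 = 15480 kJ m⁻²

15480 kJ m⁻²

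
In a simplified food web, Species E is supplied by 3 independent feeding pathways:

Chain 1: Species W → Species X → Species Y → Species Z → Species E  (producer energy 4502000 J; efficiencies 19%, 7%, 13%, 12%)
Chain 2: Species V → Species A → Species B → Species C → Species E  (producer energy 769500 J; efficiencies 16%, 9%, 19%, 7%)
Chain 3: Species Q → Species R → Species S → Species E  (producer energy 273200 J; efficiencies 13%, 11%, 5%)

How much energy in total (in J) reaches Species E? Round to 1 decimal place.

Chain 1: 4502000 × 0.19 × 0.07 × 0.13 × 0.12 = 934.07496 J
Chain 2: 769500 × 0.16 × 0.09 × 0.19 × 0.07 = 147.37464 J
Chain 3: 273200 × 0.13 × 0.11 × 0.05 = 195.338 J
Total at Species E: 934.07496 + 147.37464 + 195.338 = 1276.7876 J

1276.8 J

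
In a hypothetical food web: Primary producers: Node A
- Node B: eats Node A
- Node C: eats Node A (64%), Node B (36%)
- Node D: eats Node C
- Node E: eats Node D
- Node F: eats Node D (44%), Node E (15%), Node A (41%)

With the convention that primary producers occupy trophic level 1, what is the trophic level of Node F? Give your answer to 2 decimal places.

Node B: 1 + 1 = 2
Node C: 1 + (0.64×1 + 0.36×2) = 2.36
Node D: 1 + 2.36 = 3.36
Node E: 1 + 3.36 = 4.36
Node F: 1 + (0.44×3.36 + 0.15×4.36 + 0.41×1) = 3.5424

3.54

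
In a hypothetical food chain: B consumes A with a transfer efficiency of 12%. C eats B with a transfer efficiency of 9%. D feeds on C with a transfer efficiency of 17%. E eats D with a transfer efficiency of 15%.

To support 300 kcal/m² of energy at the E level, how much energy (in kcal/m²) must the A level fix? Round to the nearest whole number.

Cumulative transfer efficiency: 0.12 × 0.09 × 0.17 × 0.15 = 0.0002754
A energy = 300 / 0.0002754 = 1089325 kcal/m²

1089325 kcal/m²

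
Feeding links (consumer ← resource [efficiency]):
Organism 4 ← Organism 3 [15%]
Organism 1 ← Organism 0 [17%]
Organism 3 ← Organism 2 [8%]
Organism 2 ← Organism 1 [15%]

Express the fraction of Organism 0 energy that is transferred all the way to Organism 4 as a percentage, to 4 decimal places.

0.0306%

Product of link efficiencies: 0.17 × 0.15 × 0.08 × 0.15 = 0.000306
As a percentage: 0.000306 × 100 = 0.0306%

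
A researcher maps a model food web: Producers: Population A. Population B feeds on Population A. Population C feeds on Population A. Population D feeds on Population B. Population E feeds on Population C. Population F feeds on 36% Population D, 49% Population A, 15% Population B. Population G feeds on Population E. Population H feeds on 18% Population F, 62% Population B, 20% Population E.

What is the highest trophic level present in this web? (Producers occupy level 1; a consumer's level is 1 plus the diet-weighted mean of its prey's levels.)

4

Population B: 1 + 1 = 2
Population C: 1 + 1 = 2
Population D: 1 + 2 = 3
Population E: 1 + 2 = 3
Population F: 1 + (0.36×3 + 0.49×1 + 0.15×2) = 2.87
Population G: 1 + 3 = 4
Population H: 1 + (0.18×2.87 + 0.62×2 + 0.2×3) = 3.3566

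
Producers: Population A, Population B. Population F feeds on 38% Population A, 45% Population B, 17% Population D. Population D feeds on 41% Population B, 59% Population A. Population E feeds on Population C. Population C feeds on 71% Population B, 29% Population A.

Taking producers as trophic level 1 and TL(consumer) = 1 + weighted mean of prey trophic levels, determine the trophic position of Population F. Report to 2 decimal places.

Population C: 1 + (0.71×1 + 0.29×1) = 2
Population D: 1 + (0.41×1 + 0.59×1) = 2
Population E: 1 + 2 = 3
Population F: 1 + (0.38×1 + 0.45×1 + 0.17×2) = 2.17

2.17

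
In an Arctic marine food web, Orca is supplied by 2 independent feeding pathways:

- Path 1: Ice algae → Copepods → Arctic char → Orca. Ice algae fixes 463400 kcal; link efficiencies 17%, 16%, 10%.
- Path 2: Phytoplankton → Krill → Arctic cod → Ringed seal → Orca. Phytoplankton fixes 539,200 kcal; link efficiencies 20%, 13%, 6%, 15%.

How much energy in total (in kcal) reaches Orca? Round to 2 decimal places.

Path 1: 463400 × 0.17 × 0.16 × 0.1 = 1260.448 kcal
Path 2: 539200 × 0.2 × 0.13 × 0.06 × 0.15 = 126.1728 kcal
Total at Orca: 1260.448 + 126.1728 = 1386.6208 kcal

1386.62 kcal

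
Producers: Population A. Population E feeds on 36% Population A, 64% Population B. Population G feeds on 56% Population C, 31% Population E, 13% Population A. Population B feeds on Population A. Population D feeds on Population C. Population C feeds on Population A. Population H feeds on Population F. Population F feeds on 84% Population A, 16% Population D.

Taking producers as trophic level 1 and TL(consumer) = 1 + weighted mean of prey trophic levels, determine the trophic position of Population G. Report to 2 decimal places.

3.07

Population B: 1 + 1 = 2
Population C: 1 + 1 = 2
Population D: 1 + 2 = 3
Population E: 1 + (0.36×1 + 0.64×2) = 2.64
Population F: 1 + (0.84×1 + 0.16×3) = 2.32
Population G: 1 + (0.56×2 + 0.31×2.64 + 0.13×1) = 3.0684
Population H: 1 + 2.32 = 3.32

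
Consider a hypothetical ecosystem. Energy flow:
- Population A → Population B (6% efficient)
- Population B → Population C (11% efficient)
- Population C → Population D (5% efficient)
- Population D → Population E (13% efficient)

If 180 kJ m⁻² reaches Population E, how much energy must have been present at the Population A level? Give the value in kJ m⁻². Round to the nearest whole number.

Cumulative transfer efficiency: 0.06 × 0.11 × 0.05 × 0.13 = 0.0000429
Population A energy = 180 / 0.0000429 = 4195804 kJ m⁻²

4195804 kJ m⁻²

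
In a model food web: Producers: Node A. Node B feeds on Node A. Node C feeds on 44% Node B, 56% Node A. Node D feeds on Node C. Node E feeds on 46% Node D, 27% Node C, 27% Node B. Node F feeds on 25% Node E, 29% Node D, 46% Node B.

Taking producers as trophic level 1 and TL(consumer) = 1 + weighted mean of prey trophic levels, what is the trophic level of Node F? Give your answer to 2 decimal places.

3.86

Node B: 1 + 1 = 2
Node C: 1 + (0.44×2 + 0.56×1) = 2.44
Node D: 1 + 2.44 = 3.44
Node E: 1 + (0.46×3.44 + 0.27×2.44 + 0.27×2) = 3.7812
Node F: 1 + (0.25×3.7812 + 0.29×3.44 + 0.46×2) = 3.8629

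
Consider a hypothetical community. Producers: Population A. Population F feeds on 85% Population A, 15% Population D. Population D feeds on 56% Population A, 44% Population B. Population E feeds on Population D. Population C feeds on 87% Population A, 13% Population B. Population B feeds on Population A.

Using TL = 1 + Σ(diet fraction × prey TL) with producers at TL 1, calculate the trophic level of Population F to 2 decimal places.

2.22

Population B: 1 + 1 = 2
Population C: 1 + (0.87×1 + 0.13×2) = 2.13
Population D: 1 + (0.56×1 + 0.44×2) = 2.44
Population E: 1 + 2.44 = 3.44
Population F: 1 + (0.85×1 + 0.15×2.44) = 2.216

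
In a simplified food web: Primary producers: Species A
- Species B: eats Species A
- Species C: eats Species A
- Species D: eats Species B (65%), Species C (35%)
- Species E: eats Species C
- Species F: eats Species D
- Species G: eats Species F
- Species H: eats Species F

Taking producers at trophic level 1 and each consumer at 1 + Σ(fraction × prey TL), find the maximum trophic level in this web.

5

Species B: 1 + 1 = 2
Species C: 1 + 1 = 2
Species D: 1 + (0.65×2 + 0.35×2) = 3
Species E: 1 + 2 = 3
Species F: 1 + 3 = 4
Species G: 1 + 4 = 5
Species H: 1 + 4 = 5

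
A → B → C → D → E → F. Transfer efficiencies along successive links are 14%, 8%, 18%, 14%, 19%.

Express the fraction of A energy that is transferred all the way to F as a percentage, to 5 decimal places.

0.00536%

Product of link efficiencies: 0.14 × 0.08 × 0.18 × 0.14 × 0.19 = 0.0000536256
As a percentage: 0.0000536256 × 100 = 0.00536%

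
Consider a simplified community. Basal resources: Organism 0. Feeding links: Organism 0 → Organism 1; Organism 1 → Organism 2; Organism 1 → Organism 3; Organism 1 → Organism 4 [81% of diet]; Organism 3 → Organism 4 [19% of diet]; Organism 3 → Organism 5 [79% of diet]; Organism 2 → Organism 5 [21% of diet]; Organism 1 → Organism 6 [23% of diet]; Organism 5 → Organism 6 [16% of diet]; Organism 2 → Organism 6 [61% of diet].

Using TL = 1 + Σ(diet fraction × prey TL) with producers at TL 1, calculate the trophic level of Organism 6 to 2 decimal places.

Organism 1: 1 + 1 = 2
Organism 2: 1 + 2 = 3
Organism 3: 1 + 2 = 3
Organism 4: 1 + (0.81×2 + 0.19×3) = 3.19
Organism 5: 1 + (0.79×3 + 0.21×3) = 4
Organism 6: 1 + (0.23×2 + 0.16×4 + 0.61×3) = 3.93

3.93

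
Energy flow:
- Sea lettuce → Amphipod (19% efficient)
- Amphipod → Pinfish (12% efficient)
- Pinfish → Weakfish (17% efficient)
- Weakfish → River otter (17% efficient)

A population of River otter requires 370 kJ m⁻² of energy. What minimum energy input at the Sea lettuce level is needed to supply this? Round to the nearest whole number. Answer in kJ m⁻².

561525 kJ m⁻²

Cumulative transfer efficiency: 0.19 × 0.12 × 0.17 × 0.17 = 0.00065892
Sea lettuce energy = 370 / 0.00065892 = 561525 kJ m⁻²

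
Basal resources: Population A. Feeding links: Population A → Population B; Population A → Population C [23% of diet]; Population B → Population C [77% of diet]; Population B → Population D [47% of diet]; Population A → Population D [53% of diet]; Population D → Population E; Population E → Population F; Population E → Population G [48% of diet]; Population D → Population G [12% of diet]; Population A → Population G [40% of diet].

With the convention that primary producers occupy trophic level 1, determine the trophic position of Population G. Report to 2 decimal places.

Population B: 1 + 1 = 2
Population C: 1 + (0.23×1 + 0.77×2) = 2.77
Population D: 1 + (0.47×2 + 0.53×1) = 2.47
Population E: 1 + 2.47 = 3.47
Population F: 1 + 3.47 = 4.47
Population G: 1 + (0.48×3.47 + 0.12×2.47 + 0.4×1) = 3.362

3.36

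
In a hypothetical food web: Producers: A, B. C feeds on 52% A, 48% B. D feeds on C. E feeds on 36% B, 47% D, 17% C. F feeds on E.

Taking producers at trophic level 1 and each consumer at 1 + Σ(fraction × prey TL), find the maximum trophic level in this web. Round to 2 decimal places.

C: 1 + (0.52×1 + 0.48×1) = 2
D: 1 + 2 = 3
E: 1 + (0.36×1 + 0.47×3 + 0.17×2) = 3.11
F: 1 + 3.11 = 4.11

4.11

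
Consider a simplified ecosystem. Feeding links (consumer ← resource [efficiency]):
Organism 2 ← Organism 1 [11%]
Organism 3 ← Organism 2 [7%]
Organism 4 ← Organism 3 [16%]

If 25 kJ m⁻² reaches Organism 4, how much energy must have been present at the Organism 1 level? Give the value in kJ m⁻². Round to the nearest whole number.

Cumulative transfer efficiency: 0.11 × 0.07 × 0.16 = 0.001232
Organism 1 energy = 25 / 0.001232 = 20292 kJ m⁻²

20292 kJ m⁻²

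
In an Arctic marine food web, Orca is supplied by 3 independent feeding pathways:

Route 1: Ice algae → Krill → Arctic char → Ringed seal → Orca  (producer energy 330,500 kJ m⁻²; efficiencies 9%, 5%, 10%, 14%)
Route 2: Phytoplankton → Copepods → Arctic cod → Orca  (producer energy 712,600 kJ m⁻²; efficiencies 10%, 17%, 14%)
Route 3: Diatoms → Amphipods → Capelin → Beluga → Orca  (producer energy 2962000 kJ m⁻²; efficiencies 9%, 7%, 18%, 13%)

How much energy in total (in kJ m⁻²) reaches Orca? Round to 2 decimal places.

Route 1: 330500 × 0.09 × 0.05 × 0.1 × 0.14 = 20.8215 kJ m⁻²
Route 2: 712600 × 0.1 × 0.17 × 0.14 = 1695.988 kJ m⁻²
Route 3: 2962000 × 0.09 × 0.07 × 0.18 × 0.13 = 436.65804 kJ m⁻²
Total at Orca: 20.8215 + 1695.988 + 436.65804 = 2153.46754 kJ m⁻²

2153.47 kJ m⁻²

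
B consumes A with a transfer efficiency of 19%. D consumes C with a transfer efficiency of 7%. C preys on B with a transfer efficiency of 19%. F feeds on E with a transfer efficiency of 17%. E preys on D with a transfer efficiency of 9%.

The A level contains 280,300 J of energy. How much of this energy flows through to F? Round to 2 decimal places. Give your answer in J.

10.84 J

B: 280300 × 0.19 = 53257 J
C: 53257 × 0.19 = 10118.83 J
D: 10118.83 × 0.07 = 708.3181 J
E: 708.3181 × 0.09 = 63.748629 J
F: 63.748629 × 0.17 = 10.83726693 J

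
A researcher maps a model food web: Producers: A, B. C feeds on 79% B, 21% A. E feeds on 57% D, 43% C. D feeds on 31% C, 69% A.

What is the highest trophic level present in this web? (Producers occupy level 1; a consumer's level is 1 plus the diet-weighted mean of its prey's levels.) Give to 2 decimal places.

3.18

C: 1 + (0.79×1 + 0.21×1) = 2
D: 1 + (0.31×2 + 0.69×1) = 2.31
E: 1 + (0.57×2.31 + 0.43×2) = 3.1767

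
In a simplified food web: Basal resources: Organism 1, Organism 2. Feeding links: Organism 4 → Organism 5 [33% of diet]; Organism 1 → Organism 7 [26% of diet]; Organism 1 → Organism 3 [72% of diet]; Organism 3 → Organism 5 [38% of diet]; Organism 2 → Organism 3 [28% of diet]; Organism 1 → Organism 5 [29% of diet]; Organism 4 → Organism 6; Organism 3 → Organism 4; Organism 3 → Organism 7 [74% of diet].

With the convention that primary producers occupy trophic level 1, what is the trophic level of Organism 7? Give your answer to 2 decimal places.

Organism 3: 1 + (0.72×1 + 0.28×1) = 2
Organism 4: 1 + 2 = 3
Organism 5: 1 + (0.33×3 + 0.29×1 + 0.38×2) = 3.04
Organism 6: 1 + 3 = 4
Organism 7: 1 + (0.26×1 + 0.74×2) = 2.74

2.74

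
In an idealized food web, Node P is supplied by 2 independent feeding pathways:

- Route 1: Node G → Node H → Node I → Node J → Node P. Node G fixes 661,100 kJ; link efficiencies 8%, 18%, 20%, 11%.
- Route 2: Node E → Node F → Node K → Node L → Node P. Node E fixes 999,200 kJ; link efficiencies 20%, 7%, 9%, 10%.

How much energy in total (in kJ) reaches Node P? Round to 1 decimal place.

Route 1: 661100 × 0.08 × 0.18 × 0.2 × 0.11 = 209.43648 kJ
Route 2: 999200 × 0.2 × 0.07 × 0.09 × 0.1 = 125.8992 kJ
Total at Node P: 209.43648 + 125.8992 = 335.33568 kJ

335.3 kJ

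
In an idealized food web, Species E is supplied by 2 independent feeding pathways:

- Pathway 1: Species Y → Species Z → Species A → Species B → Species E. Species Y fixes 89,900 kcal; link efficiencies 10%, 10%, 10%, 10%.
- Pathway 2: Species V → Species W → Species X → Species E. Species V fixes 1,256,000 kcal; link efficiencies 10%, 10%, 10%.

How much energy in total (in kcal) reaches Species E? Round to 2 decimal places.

1264.99 kcal

Pathway 1: 89900 × 0.1 × 0.1 × 0.1 × 0.1 = 8.99 kcal
Pathway 2: 1256000 × 0.1 × 0.1 × 0.1 = 1256 kcal
Total at Species E: 8.99 + 1256 = 1264.99 kcal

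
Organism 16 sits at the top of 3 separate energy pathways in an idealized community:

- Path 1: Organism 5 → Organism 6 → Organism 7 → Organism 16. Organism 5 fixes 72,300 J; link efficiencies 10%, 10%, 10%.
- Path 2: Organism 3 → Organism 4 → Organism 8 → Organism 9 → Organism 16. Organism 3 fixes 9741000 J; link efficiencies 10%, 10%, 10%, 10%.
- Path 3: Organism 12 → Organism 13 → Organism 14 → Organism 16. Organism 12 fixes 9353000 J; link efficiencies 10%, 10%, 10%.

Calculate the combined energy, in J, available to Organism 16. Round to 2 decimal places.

Path 1: 72300 × 0.1 × 0.1 × 0.1 = 72.3 J
Path 2: 9741000 × 0.1 × 0.1 × 0.1 × 0.1 = 974.1 J
Path 3: 9353000 × 0.1 × 0.1 × 0.1 = 9353 J
Total at Organism 16: 72.3 + 974.1 + 9353 = 10399.4 J

10399.40 J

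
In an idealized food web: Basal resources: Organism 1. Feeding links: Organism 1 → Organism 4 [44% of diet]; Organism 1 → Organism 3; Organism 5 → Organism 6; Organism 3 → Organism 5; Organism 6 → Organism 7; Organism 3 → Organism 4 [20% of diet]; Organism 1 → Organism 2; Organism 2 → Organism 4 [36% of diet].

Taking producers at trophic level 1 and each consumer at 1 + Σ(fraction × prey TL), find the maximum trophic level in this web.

5

Organism 2: 1 + 1 = 2
Organism 3: 1 + 1 = 2
Organism 4: 1 + (0.44×1 + 0.2×2 + 0.36×2) = 2.56
Organism 5: 1 + 2 = 3
Organism 6: 1 + 3 = 4
Organism 7: 1 + 4 = 5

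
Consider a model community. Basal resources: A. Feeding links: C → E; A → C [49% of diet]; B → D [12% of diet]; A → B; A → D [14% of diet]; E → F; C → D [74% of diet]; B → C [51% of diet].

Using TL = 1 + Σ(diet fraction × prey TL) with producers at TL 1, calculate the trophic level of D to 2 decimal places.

3.24

B: 1 + 1 = 2
C: 1 + (0.51×2 + 0.49×1) = 2.51
D: 1 + (0.14×1 + 0.12×2 + 0.74×2.51) = 3.2374
E: 1 + 2.51 = 3.51
F: 1 + 3.51 = 4.51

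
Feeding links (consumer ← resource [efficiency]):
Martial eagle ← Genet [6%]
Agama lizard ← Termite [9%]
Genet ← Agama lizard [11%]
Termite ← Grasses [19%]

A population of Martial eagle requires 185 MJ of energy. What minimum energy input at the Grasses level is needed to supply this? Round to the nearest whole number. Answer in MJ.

1639199 MJ

Cumulative transfer efficiency: 0.19 × 0.09 × 0.11 × 0.06 = 0.00011286
Grasses energy = 185 / 0.00011286 = 1639199 MJ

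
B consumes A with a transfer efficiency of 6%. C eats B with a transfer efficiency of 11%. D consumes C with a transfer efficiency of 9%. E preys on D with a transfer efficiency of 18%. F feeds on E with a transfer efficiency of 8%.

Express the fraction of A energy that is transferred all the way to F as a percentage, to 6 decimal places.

0.000855%

Product of link efficiencies: 0.06 × 0.11 × 0.09 × 0.18 × 0.08 = 0.0000085536
As a percentage: 0.0000085536 × 100 = 0.000855%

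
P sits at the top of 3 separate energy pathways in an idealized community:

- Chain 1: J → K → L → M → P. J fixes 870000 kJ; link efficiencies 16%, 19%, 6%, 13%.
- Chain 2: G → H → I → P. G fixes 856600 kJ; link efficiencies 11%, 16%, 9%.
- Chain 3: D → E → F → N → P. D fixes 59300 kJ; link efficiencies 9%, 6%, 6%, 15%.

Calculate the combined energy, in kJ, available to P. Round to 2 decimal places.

Chain 1: 870000 × 0.16 × 0.19 × 0.06 × 0.13 = 206.2944 kJ
Chain 2: 856600 × 0.11 × 0.16 × 0.09 = 1356.8544 kJ
Chain 3: 59300 × 0.09 × 0.06 × 0.06 × 0.15 = 2.88198 kJ
Total at P: 206.2944 + 1356.8544 + 2.88198 = 1566.03078 kJ

1566.03 kJ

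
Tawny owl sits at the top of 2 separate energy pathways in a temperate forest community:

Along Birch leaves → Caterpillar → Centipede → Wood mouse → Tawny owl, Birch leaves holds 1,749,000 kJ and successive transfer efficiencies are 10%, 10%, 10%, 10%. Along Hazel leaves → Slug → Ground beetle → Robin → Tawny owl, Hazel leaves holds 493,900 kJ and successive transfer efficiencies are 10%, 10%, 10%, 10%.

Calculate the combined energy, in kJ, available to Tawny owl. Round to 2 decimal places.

Via Birch leaves: 1749000 × 0.1 × 0.1 × 0.1 × 0.1 = 174.9 kJ
Via Hazel leaves: 493900 × 0.1 × 0.1 × 0.1 × 0.1 = 49.39 kJ
Total at Tawny owl: 174.9 + 49.39 = 224.29 kJ

224.29 kJ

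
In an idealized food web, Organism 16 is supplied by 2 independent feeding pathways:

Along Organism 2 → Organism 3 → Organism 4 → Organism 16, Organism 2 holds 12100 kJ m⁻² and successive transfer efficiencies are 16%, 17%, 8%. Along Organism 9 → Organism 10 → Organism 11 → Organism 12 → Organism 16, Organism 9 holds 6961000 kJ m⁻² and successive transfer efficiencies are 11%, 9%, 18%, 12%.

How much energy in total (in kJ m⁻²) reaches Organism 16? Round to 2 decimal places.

Via Organism 2: 12100 × 0.16 × 0.17 × 0.08 = 26.3296 kJ m⁻²
Via Organism 9: 6961000 × 0.11 × 0.09 × 0.18 × 0.12 = 1488.54024 kJ m⁻²
Total at Organism 16: 26.3296 + 1488.54024 = 1514.86984 kJ m⁻²

1514.87 kJ m⁻²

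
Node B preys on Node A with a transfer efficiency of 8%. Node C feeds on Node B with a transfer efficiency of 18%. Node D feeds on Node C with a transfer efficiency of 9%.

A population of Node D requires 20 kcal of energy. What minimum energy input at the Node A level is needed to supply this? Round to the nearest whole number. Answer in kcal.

Cumulative transfer efficiency: 0.08 × 0.18 × 0.09 = 0.001296
Node A energy = 20 / 0.001296 = 15432 kcal

15432 kcal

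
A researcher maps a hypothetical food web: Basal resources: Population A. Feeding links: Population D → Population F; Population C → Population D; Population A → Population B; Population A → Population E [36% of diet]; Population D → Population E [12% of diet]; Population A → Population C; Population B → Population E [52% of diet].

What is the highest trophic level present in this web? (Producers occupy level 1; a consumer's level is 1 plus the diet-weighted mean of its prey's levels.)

4

Population B: 1 + 1 = 2
Population C: 1 + 1 = 2
Population D: 1 + 2 = 3
Population E: 1 + (0.52×2 + 0.36×1 + 0.12×3) = 2.76
Population F: 1 + 3 = 4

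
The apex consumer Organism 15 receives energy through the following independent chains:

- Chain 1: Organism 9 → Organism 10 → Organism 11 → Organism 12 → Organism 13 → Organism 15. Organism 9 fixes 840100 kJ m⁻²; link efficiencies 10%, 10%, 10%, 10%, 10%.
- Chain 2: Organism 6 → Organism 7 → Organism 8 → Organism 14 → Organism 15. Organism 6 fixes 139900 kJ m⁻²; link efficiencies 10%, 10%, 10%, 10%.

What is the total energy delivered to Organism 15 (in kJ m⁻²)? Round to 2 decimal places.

Chain 1: 840100 × 0.1 × 0.1 × 0.1 × 0.1 × 0.1 = 8.401 kJ m⁻²
Chain 2: 139900 × 0.1 × 0.1 × 0.1 × 0.1 = 13.99 kJ m⁻²
Total at Organism 15: 8.401 + 13.99 = 22.391 kJ m⁻²

22.39 kJ m⁻²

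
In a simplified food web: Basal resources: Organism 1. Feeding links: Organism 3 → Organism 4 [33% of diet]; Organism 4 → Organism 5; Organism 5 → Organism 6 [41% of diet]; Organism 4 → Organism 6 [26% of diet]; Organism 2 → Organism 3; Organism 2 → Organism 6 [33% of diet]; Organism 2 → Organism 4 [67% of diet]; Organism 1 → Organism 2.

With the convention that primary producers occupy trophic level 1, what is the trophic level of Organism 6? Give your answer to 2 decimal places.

Organism 2: 1 + 1 = 2
Organism 3: 1 + 2 = 3
Organism 4: 1 + (0.67×2 + 0.33×3) = 3.33
Organism 5: 1 + 3.33 = 4.33
Organism 6: 1 + (0.41×4.33 + 0.26×3.33 + 0.33×2) = 4.3011

4.30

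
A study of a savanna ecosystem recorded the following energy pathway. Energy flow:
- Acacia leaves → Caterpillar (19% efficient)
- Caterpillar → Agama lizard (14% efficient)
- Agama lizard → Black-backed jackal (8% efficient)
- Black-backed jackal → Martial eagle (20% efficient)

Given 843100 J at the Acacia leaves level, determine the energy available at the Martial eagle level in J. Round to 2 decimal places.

358.82 J

Caterpillar: 843100 × 0.19 = 160189 J
Agama lizard: 160189 × 0.14 = 22426.46 J
Black-backed jackal: 22426.46 × 0.08 = 1794.1168 J
Martial eagle: 1794.1168 × 0.2 = 358.82336 J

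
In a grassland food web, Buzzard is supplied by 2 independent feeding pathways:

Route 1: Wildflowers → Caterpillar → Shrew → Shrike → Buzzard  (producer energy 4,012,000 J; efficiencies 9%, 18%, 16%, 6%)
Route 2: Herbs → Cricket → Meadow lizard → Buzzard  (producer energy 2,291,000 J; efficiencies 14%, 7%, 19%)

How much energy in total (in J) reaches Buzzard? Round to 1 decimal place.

4889.8 J

Route 1: 4012000 × 0.09 × 0.18 × 0.16 × 0.06 = 623.94624 J
Route 2: 2291000 × 0.14 × 0.07 × 0.19 = 4265.842 J
Total at Buzzard: 623.94624 + 4265.842 = 4889.78824 J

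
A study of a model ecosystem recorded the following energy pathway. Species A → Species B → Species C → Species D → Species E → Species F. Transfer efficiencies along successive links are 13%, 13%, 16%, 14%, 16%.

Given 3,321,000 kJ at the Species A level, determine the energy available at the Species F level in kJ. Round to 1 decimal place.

201.2 kJ

Species B: 3321000 × 0.13 = 431730 kJ
Species C: 431730 × 0.13 = 56124.9 kJ
Species D: 56124.9 × 0.16 = 8979.984 kJ
Species E: 8979.984 × 0.14 = 1257.19776 kJ
Species F: 1257.19776 × 0.16 = 201.1516416 kJ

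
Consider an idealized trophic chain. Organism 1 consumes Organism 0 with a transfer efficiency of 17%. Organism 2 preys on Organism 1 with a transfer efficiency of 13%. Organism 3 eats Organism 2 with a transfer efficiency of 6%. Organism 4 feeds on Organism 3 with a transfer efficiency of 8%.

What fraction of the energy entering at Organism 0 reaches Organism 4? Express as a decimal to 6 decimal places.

Product of link efficiencies: 0.17 × 0.13 × 0.06 × 0.08 = 0.00010608

0.000106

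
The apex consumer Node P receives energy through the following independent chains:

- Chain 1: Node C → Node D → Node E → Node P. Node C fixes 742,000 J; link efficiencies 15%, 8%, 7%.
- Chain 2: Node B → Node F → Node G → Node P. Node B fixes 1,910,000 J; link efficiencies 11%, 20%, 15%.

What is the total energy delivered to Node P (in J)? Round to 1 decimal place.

Chain 1: 742000 × 0.15 × 0.08 × 0.07 = 623.28 J
Chain 2: 1910000 × 0.11 × 0.2 × 0.15 = 6303 J
Total at Node P: 623.28 + 6303 = 6926.28 J

6926.3 J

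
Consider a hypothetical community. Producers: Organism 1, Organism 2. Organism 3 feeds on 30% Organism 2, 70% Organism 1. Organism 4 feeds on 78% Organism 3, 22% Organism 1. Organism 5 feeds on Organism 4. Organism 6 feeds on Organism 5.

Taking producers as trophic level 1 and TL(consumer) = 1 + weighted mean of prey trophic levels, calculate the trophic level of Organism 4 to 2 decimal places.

2.78

Organism 3: 1 + (0.3×1 + 0.7×1) = 2
Organism 4: 1 + (0.78×2 + 0.22×1) = 2.78
Organism 5: 1 + 2.78 = 3.78
Organism 6: 1 + 3.78 = 4.78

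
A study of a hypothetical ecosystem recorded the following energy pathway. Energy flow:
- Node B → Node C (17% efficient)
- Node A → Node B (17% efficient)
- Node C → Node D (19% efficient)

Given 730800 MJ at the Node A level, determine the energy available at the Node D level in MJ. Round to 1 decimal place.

4012.8 MJ

Node B: 730800 × 0.17 = 124236 MJ
Node C: 124236 × 0.17 = 21120.12 MJ
Node D: 21120.12 × 0.19 = 4012.8228 MJ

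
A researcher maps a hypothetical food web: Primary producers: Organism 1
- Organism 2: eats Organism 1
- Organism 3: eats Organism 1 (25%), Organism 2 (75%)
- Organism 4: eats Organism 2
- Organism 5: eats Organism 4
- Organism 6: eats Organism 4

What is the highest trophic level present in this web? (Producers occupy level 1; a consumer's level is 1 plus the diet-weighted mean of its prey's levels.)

Organism 2: 1 + 1 = 2
Organism 3: 1 + (0.25×1 + 0.75×2) = 2.75
Organism 4: 1 + 2 = 3
Organism 5: 1 + 3 = 4
Organism 6: 1 + 3 = 4

4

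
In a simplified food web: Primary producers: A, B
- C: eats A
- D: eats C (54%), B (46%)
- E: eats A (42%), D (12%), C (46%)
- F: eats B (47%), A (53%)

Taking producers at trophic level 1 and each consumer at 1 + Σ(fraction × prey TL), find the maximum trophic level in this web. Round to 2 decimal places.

2.64

C: 1 + 1 = 2
D: 1 + (0.54×2 + 0.46×1) = 2.54
E: 1 + (0.42×1 + 0.12×2.54 + 0.46×2) = 2.6448
F: 1 + (0.47×1 + 0.53×1) = 2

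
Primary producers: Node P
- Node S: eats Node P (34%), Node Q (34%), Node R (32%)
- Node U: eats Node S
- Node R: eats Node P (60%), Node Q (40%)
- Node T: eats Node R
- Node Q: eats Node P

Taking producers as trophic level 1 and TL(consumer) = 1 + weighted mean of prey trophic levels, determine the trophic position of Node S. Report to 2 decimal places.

Node Q: 1 + 1 = 2
Node R: 1 + (0.6×1 + 0.4×2) = 2.4
Node S: 1 + (0.34×1 + 0.34×2 + 0.32×2.4) = 2.788
Node T: 1 + 2.4 = 3.4
Node U: 1 + 2.788 = 3.788

2.79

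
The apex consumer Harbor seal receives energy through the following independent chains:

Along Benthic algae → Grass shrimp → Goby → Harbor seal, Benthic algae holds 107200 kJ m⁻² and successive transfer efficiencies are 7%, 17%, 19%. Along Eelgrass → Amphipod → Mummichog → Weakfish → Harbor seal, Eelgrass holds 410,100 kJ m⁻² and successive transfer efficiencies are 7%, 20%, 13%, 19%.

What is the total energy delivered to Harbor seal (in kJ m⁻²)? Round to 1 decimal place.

384.2 kJ m⁻²

Via Benthic algae: 107200 × 0.07 × 0.17 × 0.19 = 242.3792 kJ m⁻²
Via Eelgrass: 410100 × 0.07 × 0.2 × 0.13 × 0.19 = 141.81258 kJ m⁻²
Total at Harbor seal: 242.3792 + 141.81258 = 384.19178 kJ m⁻²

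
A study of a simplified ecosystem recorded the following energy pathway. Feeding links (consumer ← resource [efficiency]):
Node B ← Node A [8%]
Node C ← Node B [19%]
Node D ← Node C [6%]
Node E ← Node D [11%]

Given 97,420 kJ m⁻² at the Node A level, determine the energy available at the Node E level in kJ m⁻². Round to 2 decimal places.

Node B: 97420 × 0.08 = 7793.6 kJ m⁻²
Node C: 7793.6 × 0.19 = 1480.784 kJ m⁻²
Node D: 1480.784 × 0.06 = 88.84704 kJ m⁻²
Node E: 88.84704 × 0.11 = 9.7731744 kJ m⁻²

9.77 kJ m⁻²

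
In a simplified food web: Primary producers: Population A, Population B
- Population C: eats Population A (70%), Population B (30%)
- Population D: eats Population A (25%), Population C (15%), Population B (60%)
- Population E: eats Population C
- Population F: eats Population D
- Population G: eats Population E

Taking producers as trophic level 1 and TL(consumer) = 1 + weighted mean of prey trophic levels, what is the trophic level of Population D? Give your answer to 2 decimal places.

Population C: 1 + (0.7×1 + 0.3×1) = 2
Population D: 1 + (0.25×1 + 0.15×2 + 0.6×1) = 2.15
Population E: 1 + 2 = 3
Population F: 1 + 2.15 = 3.15
Population G: 1 + 3 = 4

2.15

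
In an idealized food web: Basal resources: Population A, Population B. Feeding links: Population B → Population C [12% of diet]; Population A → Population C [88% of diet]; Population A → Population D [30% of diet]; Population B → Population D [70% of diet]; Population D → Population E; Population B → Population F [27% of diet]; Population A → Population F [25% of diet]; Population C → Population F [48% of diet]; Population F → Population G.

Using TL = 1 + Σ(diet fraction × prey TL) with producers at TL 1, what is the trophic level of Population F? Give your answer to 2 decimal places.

Population C: 1 + (0.12×1 + 0.88×1) = 2
Population D: 1 + (0.3×1 + 0.7×1) = 2
Population E: 1 + 2 = 3
Population F: 1 + (0.27×1 + 0.25×1 + 0.48×2) = 2.48
Population G: 1 + 2.48 = 3.48

2.48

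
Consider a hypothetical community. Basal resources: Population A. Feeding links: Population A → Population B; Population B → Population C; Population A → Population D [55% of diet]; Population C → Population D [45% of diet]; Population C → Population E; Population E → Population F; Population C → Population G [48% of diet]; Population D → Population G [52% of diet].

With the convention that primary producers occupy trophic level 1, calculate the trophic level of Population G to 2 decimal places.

3.95

Population B: 1 + 1 = 2
Population C: 1 + 2 = 3
Population D: 1 + (0.55×1 + 0.45×3) = 2.9
Population E: 1 + 3 = 4
Population F: 1 + 4 = 5
Population G: 1 + (0.48×3 + 0.52×2.9) = 3.948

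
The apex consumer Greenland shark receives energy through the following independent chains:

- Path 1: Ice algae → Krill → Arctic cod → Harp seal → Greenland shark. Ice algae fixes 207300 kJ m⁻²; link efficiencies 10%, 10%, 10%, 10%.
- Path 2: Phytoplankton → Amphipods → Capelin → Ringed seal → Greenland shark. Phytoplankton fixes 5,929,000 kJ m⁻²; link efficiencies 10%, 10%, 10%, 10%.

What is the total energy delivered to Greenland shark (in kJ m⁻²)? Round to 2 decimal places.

Path 1: 207300 × 0.1 × 0.1 × 0.1 × 0.1 = 20.73 kJ m⁻²
Path 2: 5929000 × 0.1 × 0.1 × 0.1 × 0.1 = 592.9 kJ m⁻²
Total at Greenland shark: 20.73 + 592.9 = 613.63 kJ m⁻²

613.63 kJ m⁻²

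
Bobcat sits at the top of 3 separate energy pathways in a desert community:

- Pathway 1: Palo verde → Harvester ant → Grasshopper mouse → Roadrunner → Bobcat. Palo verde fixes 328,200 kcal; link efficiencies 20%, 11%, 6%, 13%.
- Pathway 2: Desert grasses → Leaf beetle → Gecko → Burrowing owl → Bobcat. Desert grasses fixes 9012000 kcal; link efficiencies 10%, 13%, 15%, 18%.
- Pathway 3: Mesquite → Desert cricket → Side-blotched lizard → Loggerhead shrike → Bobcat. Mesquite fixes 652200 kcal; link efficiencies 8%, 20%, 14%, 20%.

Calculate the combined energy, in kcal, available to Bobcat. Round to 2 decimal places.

Pathway 1: 328200 × 0.2 × 0.11 × 0.06 × 0.13 = 56.31912 kcal
Pathway 2: 9012000 × 0.1 × 0.13 × 0.15 × 0.18 = 3163.212 kcal
Pathway 3: 652200 × 0.08 × 0.2 × 0.14 × 0.2 = 292.1856 kcal
Total at Bobcat: 56.31912 + 3163.212 + 292.1856 = 3511.71672 kcal

3511.72 kcal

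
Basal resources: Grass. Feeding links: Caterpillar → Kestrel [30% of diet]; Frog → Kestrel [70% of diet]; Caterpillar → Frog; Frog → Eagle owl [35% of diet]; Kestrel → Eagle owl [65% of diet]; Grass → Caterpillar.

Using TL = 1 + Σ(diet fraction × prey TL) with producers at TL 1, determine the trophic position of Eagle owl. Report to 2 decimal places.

Caterpillar: 1 + 1 = 2
Frog: 1 + 2 = 3
Kestrel: 1 + (0.7×3 + 0.3×2) = 3.7
Eagle owl: 1 + (0.35×3 + 0.65×3.7) = 4.455

4.46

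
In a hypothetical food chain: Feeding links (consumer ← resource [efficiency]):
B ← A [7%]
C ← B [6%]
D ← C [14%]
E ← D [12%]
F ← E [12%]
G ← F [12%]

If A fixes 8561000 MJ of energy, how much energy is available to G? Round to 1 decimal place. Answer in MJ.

B: 8561000 × 0.07 = 599270 MJ
C: 599270 × 0.06 = 35956.2 MJ
D: 35956.2 × 0.14 = 5033.868 MJ
E: 5033.868 × 0.12 = 604.06416 MJ
F: 604.06416 × 0.12 = 72.4876992 MJ
G: 72.4876992 × 0.12 = 8.698523904 MJ

8.7 MJ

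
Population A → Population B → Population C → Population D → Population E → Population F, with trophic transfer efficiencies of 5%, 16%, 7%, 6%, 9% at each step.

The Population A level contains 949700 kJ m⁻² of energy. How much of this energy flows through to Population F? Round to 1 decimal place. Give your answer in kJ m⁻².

2.9 kJ m⁻²

Population B: 949700 × 0.05 = 47485 kJ m⁻²
Population C: 47485 × 0.16 = 7597.6 kJ m⁻²
Population D: 7597.6 × 0.07 = 531.832 kJ m⁻²
Population E: 531.832 × 0.06 = 31.90992 kJ m⁻²
Population F: 31.90992 × 0.09 = 2.8718928 kJ m⁻²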